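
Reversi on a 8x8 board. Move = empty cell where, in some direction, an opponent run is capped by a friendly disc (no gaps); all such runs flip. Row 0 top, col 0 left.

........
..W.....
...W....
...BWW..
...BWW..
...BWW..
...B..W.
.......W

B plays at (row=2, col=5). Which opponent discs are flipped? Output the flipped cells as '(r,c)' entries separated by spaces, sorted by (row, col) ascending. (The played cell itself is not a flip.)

Answer: (3,4)

Derivation:
Dir NW: first cell '.' (not opp) -> no flip
Dir N: first cell '.' (not opp) -> no flip
Dir NE: first cell '.' (not opp) -> no flip
Dir W: first cell '.' (not opp) -> no flip
Dir E: first cell '.' (not opp) -> no flip
Dir SW: opp run (3,4) capped by B -> flip
Dir S: opp run (3,5) (4,5) (5,5), next='.' -> no flip
Dir SE: first cell '.' (not opp) -> no flip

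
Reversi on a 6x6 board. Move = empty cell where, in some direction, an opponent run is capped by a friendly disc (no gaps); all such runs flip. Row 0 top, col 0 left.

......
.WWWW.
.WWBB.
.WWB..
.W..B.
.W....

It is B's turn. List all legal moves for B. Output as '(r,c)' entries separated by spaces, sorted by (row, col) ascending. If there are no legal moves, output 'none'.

(0,0): flips 2 -> legal
(0,1): flips 1 -> legal
(0,2): flips 1 -> legal
(0,3): flips 1 -> legal
(0,4): flips 1 -> legal
(0,5): flips 1 -> legal
(1,0): no bracket -> illegal
(1,5): no bracket -> illegal
(2,0): flips 2 -> legal
(2,5): no bracket -> illegal
(3,0): flips 2 -> legal
(4,0): no bracket -> illegal
(4,2): no bracket -> illegal
(4,3): no bracket -> illegal
(5,0): flips 2 -> legal
(5,2): no bracket -> illegal

Answer: (0,0) (0,1) (0,2) (0,3) (0,4) (0,5) (2,0) (3,0) (5,0)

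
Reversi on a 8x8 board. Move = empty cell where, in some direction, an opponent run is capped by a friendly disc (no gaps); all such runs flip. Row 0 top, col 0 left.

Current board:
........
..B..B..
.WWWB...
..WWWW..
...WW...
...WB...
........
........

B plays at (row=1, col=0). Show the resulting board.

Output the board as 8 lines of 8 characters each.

Answer: ........
B.B..B..
.BWWB...
..BWWW..
...BW...
...WB...
........
........

Derivation:
Place B at (1,0); scan 8 dirs for brackets.
Dir NW: edge -> no flip
Dir N: first cell '.' (not opp) -> no flip
Dir NE: first cell '.' (not opp) -> no flip
Dir W: edge -> no flip
Dir E: first cell '.' (not opp) -> no flip
Dir SW: edge -> no flip
Dir S: first cell '.' (not opp) -> no flip
Dir SE: opp run (2,1) (3,2) (4,3) capped by B -> flip
All flips: (2,1) (3,2) (4,3)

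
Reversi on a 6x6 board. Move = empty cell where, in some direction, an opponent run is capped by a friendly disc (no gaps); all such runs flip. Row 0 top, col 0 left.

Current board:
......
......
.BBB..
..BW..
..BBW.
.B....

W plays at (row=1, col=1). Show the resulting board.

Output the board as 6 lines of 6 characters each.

Place W at (1,1); scan 8 dirs for brackets.
Dir NW: first cell '.' (not opp) -> no flip
Dir N: first cell '.' (not opp) -> no flip
Dir NE: first cell '.' (not opp) -> no flip
Dir W: first cell '.' (not opp) -> no flip
Dir E: first cell '.' (not opp) -> no flip
Dir SW: first cell '.' (not opp) -> no flip
Dir S: opp run (2,1), next='.' -> no flip
Dir SE: opp run (2,2) capped by W -> flip
All flips: (2,2)

Answer: ......
.W....
.BWB..
..BW..
..BBW.
.B....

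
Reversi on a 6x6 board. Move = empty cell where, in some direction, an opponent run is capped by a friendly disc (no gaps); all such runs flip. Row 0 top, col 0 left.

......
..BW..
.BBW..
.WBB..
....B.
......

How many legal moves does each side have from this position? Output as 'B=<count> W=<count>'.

-- B to move --
(0,2): no bracket -> illegal
(0,3): flips 2 -> legal
(0,4): flips 1 -> legal
(1,4): flips 2 -> legal
(2,0): no bracket -> illegal
(2,4): flips 1 -> legal
(3,0): flips 1 -> legal
(3,4): flips 1 -> legal
(4,0): flips 1 -> legal
(4,1): flips 1 -> legal
(4,2): no bracket -> illegal
B mobility = 8
-- W to move --
(0,1): flips 1 -> legal
(0,2): no bracket -> illegal
(0,3): no bracket -> illegal
(1,0): no bracket -> illegal
(1,1): flips 2 -> legal
(2,0): flips 2 -> legal
(2,4): no bracket -> illegal
(3,0): no bracket -> illegal
(3,4): flips 2 -> legal
(3,5): no bracket -> illegal
(4,1): flips 1 -> legal
(4,2): no bracket -> illegal
(4,3): flips 1 -> legal
(4,5): no bracket -> illegal
(5,3): no bracket -> illegal
(5,4): no bracket -> illegal
(5,5): no bracket -> illegal
W mobility = 6

Answer: B=8 W=6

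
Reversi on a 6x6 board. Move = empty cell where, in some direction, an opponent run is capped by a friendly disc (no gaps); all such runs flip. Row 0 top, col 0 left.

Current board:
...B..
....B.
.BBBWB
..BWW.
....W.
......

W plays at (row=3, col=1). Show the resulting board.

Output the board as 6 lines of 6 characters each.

Answer: ...B..
....B.
.BBBWB
.WWWW.
....W.
......

Derivation:
Place W at (3,1); scan 8 dirs for brackets.
Dir NW: first cell '.' (not opp) -> no flip
Dir N: opp run (2,1), next='.' -> no flip
Dir NE: opp run (2,2), next='.' -> no flip
Dir W: first cell '.' (not opp) -> no flip
Dir E: opp run (3,2) capped by W -> flip
Dir SW: first cell '.' (not opp) -> no flip
Dir S: first cell '.' (not opp) -> no flip
Dir SE: first cell '.' (not opp) -> no flip
All flips: (3,2)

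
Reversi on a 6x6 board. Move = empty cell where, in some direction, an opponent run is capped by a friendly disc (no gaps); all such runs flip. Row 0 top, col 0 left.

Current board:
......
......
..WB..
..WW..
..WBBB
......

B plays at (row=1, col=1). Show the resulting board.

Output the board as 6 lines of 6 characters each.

Answer: ......
.B....
..BB..
..WB..
..WBBB
......

Derivation:
Place B at (1,1); scan 8 dirs for brackets.
Dir NW: first cell '.' (not opp) -> no flip
Dir N: first cell '.' (not opp) -> no flip
Dir NE: first cell '.' (not opp) -> no flip
Dir W: first cell '.' (not opp) -> no flip
Dir E: first cell '.' (not opp) -> no flip
Dir SW: first cell '.' (not opp) -> no flip
Dir S: first cell '.' (not opp) -> no flip
Dir SE: opp run (2,2) (3,3) capped by B -> flip
All flips: (2,2) (3,3)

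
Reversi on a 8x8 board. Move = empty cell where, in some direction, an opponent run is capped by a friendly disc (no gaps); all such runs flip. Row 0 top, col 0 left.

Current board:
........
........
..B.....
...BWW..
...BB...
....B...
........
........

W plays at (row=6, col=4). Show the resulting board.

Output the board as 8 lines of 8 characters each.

Answer: ........
........
..B.....
...BWW..
...BW...
....W...
....W...
........

Derivation:
Place W at (6,4); scan 8 dirs for brackets.
Dir NW: first cell '.' (not opp) -> no flip
Dir N: opp run (5,4) (4,4) capped by W -> flip
Dir NE: first cell '.' (not opp) -> no flip
Dir W: first cell '.' (not opp) -> no flip
Dir E: first cell '.' (not opp) -> no flip
Dir SW: first cell '.' (not opp) -> no flip
Dir S: first cell '.' (not opp) -> no flip
Dir SE: first cell '.' (not opp) -> no flip
All flips: (4,4) (5,4)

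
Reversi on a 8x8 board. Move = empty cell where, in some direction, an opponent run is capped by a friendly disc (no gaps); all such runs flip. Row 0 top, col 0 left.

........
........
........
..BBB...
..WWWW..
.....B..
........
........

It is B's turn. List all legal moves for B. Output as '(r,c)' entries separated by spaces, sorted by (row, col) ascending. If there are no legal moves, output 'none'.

(3,1): no bracket -> illegal
(3,5): flips 1 -> legal
(3,6): no bracket -> illegal
(4,1): no bracket -> illegal
(4,6): no bracket -> illegal
(5,1): flips 1 -> legal
(5,2): flips 2 -> legal
(5,3): flips 1 -> legal
(5,4): flips 2 -> legal
(5,6): flips 1 -> legal

Answer: (3,5) (5,1) (5,2) (5,3) (5,4) (5,6)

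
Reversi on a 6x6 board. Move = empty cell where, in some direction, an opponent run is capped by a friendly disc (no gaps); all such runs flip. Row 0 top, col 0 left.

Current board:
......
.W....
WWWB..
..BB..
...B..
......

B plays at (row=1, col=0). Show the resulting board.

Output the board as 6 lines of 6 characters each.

Answer: ......
BW....
WBWB..
..BB..
...B..
......

Derivation:
Place B at (1,0); scan 8 dirs for brackets.
Dir NW: edge -> no flip
Dir N: first cell '.' (not opp) -> no flip
Dir NE: first cell '.' (not opp) -> no flip
Dir W: edge -> no flip
Dir E: opp run (1,1), next='.' -> no flip
Dir SW: edge -> no flip
Dir S: opp run (2,0), next='.' -> no flip
Dir SE: opp run (2,1) capped by B -> flip
All flips: (2,1)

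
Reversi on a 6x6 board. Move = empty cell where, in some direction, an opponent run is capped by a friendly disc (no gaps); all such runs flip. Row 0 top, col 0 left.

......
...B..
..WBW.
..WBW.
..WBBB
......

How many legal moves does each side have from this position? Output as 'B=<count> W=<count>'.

-- B to move --
(1,1): flips 1 -> legal
(1,2): no bracket -> illegal
(1,4): flips 2 -> legal
(1,5): flips 1 -> legal
(2,1): flips 2 -> legal
(2,5): flips 2 -> legal
(3,1): flips 2 -> legal
(3,5): flips 2 -> legal
(4,1): flips 2 -> legal
(5,1): flips 1 -> legal
(5,2): no bracket -> illegal
(5,3): no bracket -> illegal
B mobility = 9
-- W to move --
(0,2): flips 1 -> legal
(0,3): no bracket -> illegal
(0,4): flips 1 -> legal
(1,2): flips 1 -> legal
(1,4): flips 1 -> legal
(3,5): no bracket -> illegal
(5,2): flips 1 -> legal
(5,3): no bracket -> illegal
(5,4): flips 2 -> legal
(5,5): flips 2 -> legal
W mobility = 7

Answer: B=9 W=7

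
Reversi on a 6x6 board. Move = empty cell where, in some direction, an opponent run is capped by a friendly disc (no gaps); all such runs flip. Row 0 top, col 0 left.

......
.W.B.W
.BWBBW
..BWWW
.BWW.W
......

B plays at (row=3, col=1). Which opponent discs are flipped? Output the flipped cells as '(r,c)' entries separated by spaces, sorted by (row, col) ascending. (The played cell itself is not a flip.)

Answer: (2,2)

Derivation:
Dir NW: first cell '.' (not opp) -> no flip
Dir N: first cell 'B' (not opp) -> no flip
Dir NE: opp run (2,2) capped by B -> flip
Dir W: first cell '.' (not opp) -> no flip
Dir E: first cell 'B' (not opp) -> no flip
Dir SW: first cell '.' (not opp) -> no flip
Dir S: first cell 'B' (not opp) -> no flip
Dir SE: opp run (4,2), next='.' -> no flip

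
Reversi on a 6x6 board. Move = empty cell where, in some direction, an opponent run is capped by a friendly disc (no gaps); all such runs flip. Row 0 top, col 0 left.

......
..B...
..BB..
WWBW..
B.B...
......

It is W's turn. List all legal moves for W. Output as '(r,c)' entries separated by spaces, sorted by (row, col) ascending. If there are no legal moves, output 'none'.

(0,1): no bracket -> illegal
(0,2): no bracket -> illegal
(0,3): no bracket -> illegal
(1,1): flips 1 -> legal
(1,3): flips 2 -> legal
(1,4): no bracket -> illegal
(2,1): no bracket -> illegal
(2,4): no bracket -> illegal
(3,4): no bracket -> illegal
(4,1): no bracket -> illegal
(4,3): no bracket -> illegal
(5,0): flips 1 -> legal
(5,1): flips 1 -> legal
(5,2): no bracket -> illegal
(5,3): flips 1 -> legal

Answer: (1,1) (1,3) (5,0) (5,1) (5,3)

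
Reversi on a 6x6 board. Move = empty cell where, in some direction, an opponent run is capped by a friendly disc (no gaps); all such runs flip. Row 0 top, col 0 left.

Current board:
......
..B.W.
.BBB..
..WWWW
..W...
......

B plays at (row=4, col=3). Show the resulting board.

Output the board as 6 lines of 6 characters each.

Answer: ......
..B.W.
.BBB..
..BBWW
..WB..
......

Derivation:
Place B at (4,3); scan 8 dirs for brackets.
Dir NW: opp run (3,2) capped by B -> flip
Dir N: opp run (3,3) capped by B -> flip
Dir NE: opp run (3,4), next='.' -> no flip
Dir W: opp run (4,2), next='.' -> no flip
Dir E: first cell '.' (not opp) -> no flip
Dir SW: first cell '.' (not opp) -> no flip
Dir S: first cell '.' (not opp) -> no flip
Dir SE: first cell '.' (not opp) -> no flip
All flips: (3,2) (3,3)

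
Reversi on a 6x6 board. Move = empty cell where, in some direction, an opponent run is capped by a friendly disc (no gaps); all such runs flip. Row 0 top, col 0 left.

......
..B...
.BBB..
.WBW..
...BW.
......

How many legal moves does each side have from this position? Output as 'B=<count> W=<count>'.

Answer: B=6 W=4

Derivation:
-- B to move --
(2,0): no bracket -> illegal
(2,4): no bracket -> illegal
(3,0): flips 1 -> legal
(3,4): flips 1 -> legal
(3,5): no bracket -> illegal
(4,0): flips 1 -> legal
(4,1): flips 1 -> legal
(4,2): no bracket -> illegal
(4,5): flips 1 -> legal
(5,3): no bracket -> illegal
(5,4): no bracket -> illegal
(5,5): flips 2 -> legal
B mobility = 6
-- W to move --
(0,1): no bracket -> illegal
(0,2): no bracket -> illegal
(0,3): no bracket -> illegal
(1,0): no bracket -> illegal
(1,1): flips 2 -> legal
(1,3): flips 2 -> legal
(1,4): no bracket -> illegal
(2,0): no bracket -> illegal
(2,4): no bracket -> illegal
(3,0): no bracket -> illegal
(3,4): no bracket -> illegal
(4,1): no bracket -> illegal
(4,2): flips 1 -> legal
(5,2): no bracket -> illegal
(5,3): flips 1 -> legal
(5,4): no bracket -> illegal
W mobility = 4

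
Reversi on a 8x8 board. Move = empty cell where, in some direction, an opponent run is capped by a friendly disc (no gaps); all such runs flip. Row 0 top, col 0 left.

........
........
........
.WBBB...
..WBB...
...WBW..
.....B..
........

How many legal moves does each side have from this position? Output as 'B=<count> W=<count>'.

Answer: B=9 W=6

Derivation:
-- B to move --
(2,0): no bracket -> illegal
(2,1): no bracket -> illegal
(2,2): no bracket -> illegal
(3,0): flips 1 -> legal
(4,0): no bracket -> illegal
(4,1): flips 1 -> legal
(4,5): flips 1 -> legal
(4,6): no bracket -> illegal
(5,1): flips 1 -> legal
(5,2): flips 2 -> legal
(5,6): flips 1 -> legal
(6,2): flips 1 -> legal
(6,3): flips 1 -> legal
(6,4): no bracket -> illegal
(6,6): flips 1 -> legal
B mobility = 9
-- W to move --
(2,1): no bracket -> illegal
(2,2): flips 3 -> legal
(2,3): flips 2 -> legal
(2,4): flips 1 -> legal
(2,5): no bracket -> illegal
(3,5): flips 4 -> legal
(4,1): no bracket -> illegal
(4,5): flips 2 -> legal
(5,2): no bracket -> illegal
(5,6): no bracket -> illegal
(6,3): no bracket -> illegal
(6,4): no bracket -> illegal
(6,6): no bracket -> illegal
(7,4): no bracket -> illegal
(7,5): flips 1 -> legal
(7,6): no bracket -> illegal
W mobility = 6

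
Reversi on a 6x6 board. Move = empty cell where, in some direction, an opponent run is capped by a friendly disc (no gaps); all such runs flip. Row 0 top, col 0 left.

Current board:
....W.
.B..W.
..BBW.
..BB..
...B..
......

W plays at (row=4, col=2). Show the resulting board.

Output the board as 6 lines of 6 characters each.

Answer: ....W.
.B..W.
..BBW.
..BW..
..WB..
......

Derivation:
Place W at (4,2); scan 8 dirs for brackets.
Dir NW: first cell '.' (not opp) -> no flip
Dir N: opp run (3,2) (2,2), next='.' -> no flip
Dir NE: opp run (3,3) capped by W -> flip
Dir W: first cell '.' (not opp) -> no flip
Dir E: opp run (4,3), next='.' -> no flip
Dir SW: first cell '.' (not opp) -> no flip
Dir S: first cell '.' (not opp) -> no flip
Dir SE: first cell '.' (not opp) -> no flip
All flips: (3,3)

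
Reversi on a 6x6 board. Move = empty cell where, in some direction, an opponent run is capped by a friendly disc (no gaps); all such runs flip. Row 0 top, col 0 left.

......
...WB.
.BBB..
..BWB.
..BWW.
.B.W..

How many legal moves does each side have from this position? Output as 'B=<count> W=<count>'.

-- B to move --
(0,2): no bracket -> illegal
(0,3): flips 1 -> legal
(0,4): flips 1 -> legal
(1,2): flips 1 -> legal
(2,4): flips 1 -> legal
(3,5): no bracket -> illegal
(4,5): flips 2 -> legal
(5,2): flips 1 -> legal
(5,4): flips 2 -> legal
(5,5): flips 2 -> legal
B mobility = 8
-- W to move --
(0,3): no bracket -> illegal
(0,4): no bracket -> illegal
(0,5): no bracket -> illegal
(1,0): flips 2 -> legal
(1,1): flips 1 -> legal
(1,2): no bracket -> illegal
(1,5): flips 1 -> legal
(2,0): no bracket -> illegal
(2,4): flips 1 -> legal
(2,5): flips 1 -> legal
(3,0): no bracket -> illegal
(3,1): flips 3 -> legal
(3,5): flips 1 -> legal
(4,0): no bracket -> illegal
(4,1): flips 1 -> legal
(4,5): no bracket -> illegal
(5,0): no bracket -> illegal
(5,2): no bracket -> illegal
W mobility = 8

Answer: B=8 W=8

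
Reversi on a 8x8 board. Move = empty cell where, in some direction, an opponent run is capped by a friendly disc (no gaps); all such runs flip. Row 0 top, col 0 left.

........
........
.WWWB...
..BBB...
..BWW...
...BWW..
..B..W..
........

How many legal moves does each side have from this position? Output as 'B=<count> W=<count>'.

-- B to move --
(1,0): flips 1 -> legal
(1,1): flips 1 -> legal
(1,2): flips 2 -> legal
(1,3): flips 1 -> legal
(1,4): flips 1 -> legal
(2,0): flips 3 -> legal
(3,0): no bracket -> illegal
(3,1): no bracket -> illegal
(3,5): flips 1 -> legal
(4,5): flips 2 -> legal
(4,6): no bracket -> illegal
(5,2): flips 1 -> legal
(5,6): flips 2 -> legal
(6,3): no bracket -> illegal
(6,4): flips 2 -> legal
(6,6): flips 2 -> legal
(7,4): no bracket -> illegal
(7,5): no bracket -> illegal
(7,6): flips 3 -> legal
B mobility = 13
-- W to move --
(1,3): no bracket -> illegal
(1,4): flips 2 -> legal
(1,5): no bracket -> illegal
(2,5): flips 2 -> legal
(3,1): no bracket -> illegal
(3,5): no bracket -> illegal
(4,1): flips 2 -> legal
(4,5): flips 1 -> legal
(5,1): no bracket -> illegal
(5,2): flips 3 -> legal
(6,1): no bracket -> illegal
(6,3): flips 1 -> legal
(6,4): no bracket -> illegal
(7,1): flips 2 -> legal
(7,2): no bracket -> illegal
(7,3): no bracket -> illegal
W mobility = 7

Answer: B=13 W=7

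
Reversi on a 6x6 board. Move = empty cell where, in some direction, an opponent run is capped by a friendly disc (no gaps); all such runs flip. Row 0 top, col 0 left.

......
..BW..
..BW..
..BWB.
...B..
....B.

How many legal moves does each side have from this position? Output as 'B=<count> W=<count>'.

-- B to move --
(0,2): no bracket -> illegal
(0,3): flips 3 -> legal
(0,4): flips 1 -> legal
(1,4): flips 2 -> legal
(2,4): flips 1 -> legal
(4,2): no bracket -> illegal
(4,4): flips 1 -> legal
B mobility = 5
-- W to move --
(0,1): flips 1 -> legal
(0,2): no bracket -> illegal
(0,3): no bracket -> illegal
(1,1): flips 2 -> legal
(2,1): flips 1 -> legal
(2,4): no bracket -> illegal
(2,5): no bracket -> illegal
(3,1): flips 2 -> legal
(3,5): flips 1 -> legal
(4,1): flips 1 -> legal
(4,2): no bracket -> illegal
(4,4): no bracket -> illegal
(4,5): flips 1 -> legal
(5,2): no bracket -> illegal
(5,3): flips 1 -> legal
(5,5): no bracket -> illegal
W mobility = 8

Answer: B=5 W=8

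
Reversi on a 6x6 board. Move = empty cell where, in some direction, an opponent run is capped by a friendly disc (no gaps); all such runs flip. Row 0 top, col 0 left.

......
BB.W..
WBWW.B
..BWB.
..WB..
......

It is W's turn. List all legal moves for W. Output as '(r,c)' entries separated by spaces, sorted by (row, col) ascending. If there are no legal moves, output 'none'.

(0,0): flips 2 -> legal
(0,1): no bracket -> illegal
(0,2): flips 1 -> legal
(1,2): no bracket -> illegal
(1,4): no bracket -> illegal
(1,5): no bracket -> illegal
(2,4): no bracket -> illegal
(3,0): no bracket -> illegal
(3,1): flips 1 -> legal
(3,5): flips 1 -> legal
(4,1): flips 1 -> legal
(4,4): flips 1 -> legal
(4,5): flips 1 -> legal
(5,2): no bracket -> illegal
(5,3): flips 1 -> legal
(5,4): no bracket -> illegal

Answer: (0,0) (0,2) (3,1) (3,5) (4,1) (4,4) (4,5) (5,3)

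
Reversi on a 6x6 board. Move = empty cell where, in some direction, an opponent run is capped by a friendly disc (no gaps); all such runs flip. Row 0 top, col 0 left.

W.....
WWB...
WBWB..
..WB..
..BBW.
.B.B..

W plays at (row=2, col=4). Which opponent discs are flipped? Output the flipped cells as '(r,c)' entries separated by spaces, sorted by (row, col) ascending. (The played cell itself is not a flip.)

Dir NW: first cell '.' (not opp) -> no flip
Dir N: first cell '.' (not opp) -> no flip
Dir NE: first cell '.' (not opp) -> no flip
Dir W: opp run (2,3) capped by W -> flip
Dir E: first cell '.' (not opp) -> no flip
Dir SW: opp run (3,3) (4,2) (5,1), next=edge -> no flip
Dir S: first cell '.' (not opp) -> no flip
Dir SE: first cell '.' (not opp) -> no flip

Answer: (2,3)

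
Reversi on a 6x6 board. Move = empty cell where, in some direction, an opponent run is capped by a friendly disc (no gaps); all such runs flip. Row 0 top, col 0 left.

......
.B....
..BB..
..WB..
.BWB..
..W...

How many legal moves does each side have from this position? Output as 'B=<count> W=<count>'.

Answer: B=3 W=9

Derivation:
-- B to move --
(2,1): flips 1 -> legal
(3,1): flips 1 -> legal
(5,1): flips 1 -> legal
(5,3): no bracket -> illegal
B mobility = 3
-- W to move --
(0,0): no bracket -> illegal
(0,1): no bracket -> illegal
(0,2): no bracket -> illegal
(1,0): no bracket -> illegal
(1,2): flips 1 -> legal
(1,3): no bracket -> illegal
(1,4): flips 1 -> legal
(2,0): no bracket -> illegal
(2,1): no bracket -> illegal
(2,4): flips 1 -> legal
(3,0): flips 1 -> legal
(3,1): no bracket -> illegal
(3,4): flips 2 -> legal
(4,0): flips 1 -> legal
(4,4): flips 1 -> legal
(5,0): flips 1 -> legal
(5,1): no bracket -> illegal
(5,3): no bracket -> illegal
(5,4): flips 1 -> legal
W mobility = 9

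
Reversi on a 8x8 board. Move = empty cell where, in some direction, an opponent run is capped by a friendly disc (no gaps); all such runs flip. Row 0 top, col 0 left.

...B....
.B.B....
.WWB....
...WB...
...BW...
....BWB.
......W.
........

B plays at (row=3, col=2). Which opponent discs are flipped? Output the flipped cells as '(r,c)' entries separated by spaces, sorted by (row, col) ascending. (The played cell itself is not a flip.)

Answer: (3,3)

Derivation:
Dir NW: opp run (2,1), next='.' -> no flip
Dir N: opp run (2,2), next='.' -> no flip
Dir NE: first cell 'B' (not opp) -> no flip
Dir W: first cell '.' (not opp) -> no flip
Dir E: opp run (3,3) capped by B -> flip
Dir SW: first cell '.' (not opp) -> no flip
Dir S: first cell '.' (not opp) -> no flip
Dir SE: first cell 'B' (not opp) -> no flip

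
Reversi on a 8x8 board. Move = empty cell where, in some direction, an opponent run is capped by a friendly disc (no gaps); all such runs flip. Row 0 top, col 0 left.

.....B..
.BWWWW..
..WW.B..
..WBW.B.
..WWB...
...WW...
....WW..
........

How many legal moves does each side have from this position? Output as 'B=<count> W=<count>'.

-- B to move --
(0,1): no bracket -> illegal
(0,2): no bracket -> illegal
(0,3): flips 3 -> legal
(0,4): no bracket -> illegal
(0,6): no bracket -> illegal
(1,6): flips 4 -> legal
(2,1): no bracket -> illegal
(2,4): flips 1 -> legal
(2,6): no bracket -> illegal
(3,1): flips 1 -> legal
(3,5): flips 1 -> legal
(4,1): flips 5 -> legal
(4,5): no bracket -> illegal
(5,1): flips 1 -> legal
(5,2): flips 2 -> legal
(5,5): no bracket -> illegal
(5,6): no bracket -> illegal
(6,2): flips 1 -> legal
(6,3): flips 2 -> legal
(6,6): no bracket -> illegal
(7,3): no bracket -> illegal
(7,4): flips 2 -> legal
(7,5): no bracket -> illegal
(7,6): no bracket -> illegal
B mobility = 11
-- W to move --
(0,0): flips 1 -> legal
(0,1): no bracket -> illegal
(0,2): no bracket -> illegal
(0,4): no bracket -> illegal
(0,6): no bracket -> illegal
(1,0): flips 1 -> legal
(1,6): flips 1 -> legal
(2,0): no bracket -> illegal
(2,1): no bracket -> illegal
(2,4): flips 1 -> legal
(2,6): no bracket -> illegal
(2,7): no bracket -> illegal
(3,5): flips 2 -> legal
(3,7): no bracket -> illegal
(4,5): flips 1 -> legal
(4,6): no bracket -> illegal
(4,7): flips 2 -> legal
(5,5): flips 2 -> legal
W mobility = 8

Answer: B=11 W=8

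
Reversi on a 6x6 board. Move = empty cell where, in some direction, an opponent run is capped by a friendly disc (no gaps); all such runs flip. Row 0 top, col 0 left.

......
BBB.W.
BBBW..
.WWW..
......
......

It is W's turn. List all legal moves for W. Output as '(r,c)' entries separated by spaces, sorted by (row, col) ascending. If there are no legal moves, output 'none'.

(0,0): flips 2 -> legal
(0,1): flips 3 -> legal
(0,2): flips 2 -> legal
(0,3): no bracket -> illegal
(1,3): flips 1 -> legal
(3,0): no bracket -> illegal

Answer: (0,0) (0,1) (0,2) (1,3)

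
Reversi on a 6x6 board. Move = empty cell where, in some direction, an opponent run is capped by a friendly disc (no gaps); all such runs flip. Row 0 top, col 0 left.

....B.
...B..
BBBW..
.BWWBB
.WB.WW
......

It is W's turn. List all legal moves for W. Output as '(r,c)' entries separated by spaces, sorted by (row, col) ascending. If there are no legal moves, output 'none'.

(0,2): no bracket -> illegal
(0,3): flips 1 -> legal
(0,5): no bracket -> illegal
(1,0): flips 1 -> legal
(1,1): flips 3 -> legal
(1,2): flips 1 -> legal
(1,4): no bracket -> illegal
(1,5): no bracket -> illegal
(2,4): flips 1 -> legal
(2,5): flips 1 -> legal
(3,0): flips 1 -> legal
(4,0): no bracket -> illegal
(4,3): flips 1 -> legal
(5,1): flips 1 -> legal
(5,2): flips 1 -> legal
(5,3): no bracket -> illegal

Answer: (0,3) (1,0) (1,1) (1,2) (2,4) (2,5) (3,0) (4,3) (5,1) (5,2)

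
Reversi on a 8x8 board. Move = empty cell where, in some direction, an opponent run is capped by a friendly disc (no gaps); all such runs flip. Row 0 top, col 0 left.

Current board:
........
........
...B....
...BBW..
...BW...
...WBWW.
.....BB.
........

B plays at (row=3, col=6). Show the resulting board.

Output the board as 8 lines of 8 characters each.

Answer: ........
........
...B....
...BBBB.
...BW...
...WBWW.
.....BB.
........

Derivation:
Place B at (3,6); scan 8 dirs for brackets.
Dir NW: first cell '.' (not opp) -> no flip
Dir N: first cell '.' (not opp) -> no flip
Dir NE: first cell '.' (not opp) -> no flip
Dir W: opp run (3,5) capped by B -> flip
Dir E: first cell '.' (not opp) -> no flip
Dir SW: first cell '.' (not opp) -> no flip
Dir S: first cell '.' (not opp) -> no flip
Dir SE: first cell '.' (not opp) -> no flip
All flips: (3,5)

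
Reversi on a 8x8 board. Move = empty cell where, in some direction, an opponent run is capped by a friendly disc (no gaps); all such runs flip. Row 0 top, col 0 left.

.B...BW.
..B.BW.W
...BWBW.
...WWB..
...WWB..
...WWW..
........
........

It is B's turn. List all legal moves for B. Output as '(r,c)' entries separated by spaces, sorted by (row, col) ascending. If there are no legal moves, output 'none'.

(0,4): no bracket -> illegal
(0,7): flips 1 -> legal
(1,3): flips 1 -> legal
(1,6): flips 1 -> legal
(2,2): no bracket -> illegal
(2,7): flips 1 -> legal
(3,2): flips 2 -> legal
(3,6): no bracket -> illegal
(3,7): no bracket -> illegal
(4,2): flips 2 -> legal
(4,6): no bracket -> illegal
(5,2): flips 2 -> legal
(5,6): no bracket -> illegal
(6,2): flips 2 -> legal
(6,3): flips 4 -> legal
(6,4): flips 4 -> legal
(6,5): flips 1 -> legal
(6,6): no bracket -> illegal

Answer: (0,7) (1,3) (1,6) (2,7) (3,2) (4,2) (5,2) (6,2) (6,3) (6,4) (6,5)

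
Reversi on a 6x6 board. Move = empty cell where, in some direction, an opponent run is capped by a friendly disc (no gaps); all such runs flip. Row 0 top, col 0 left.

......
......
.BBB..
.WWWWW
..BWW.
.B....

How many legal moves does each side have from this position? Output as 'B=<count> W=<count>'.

-- B to move --
(2,0): flips 1 -> legal
(2,4): flips 1 -> legal
(2,5): no bracket -> illegal
(3,0): no bracket -> illegal
(4,0): flips 1 -> legal
(4,1): flips 2 -> legal
(4,5): flips 3 -> legal
(5,2): no bracket -> illegal
(5,3): flips 2 -> legal
(5,4): flips 2 -> legal
(5,5): flips 2 -> legal
B mobility = 8
-- W to move --
(1,0): flips 1 -> legal
(1,1): flips 2 -> legal
(1,2): flips 2 -> legal
(1,3): flips 2 -> legal
(1,4): flips 1 -> legal
(2,0): no bracket -> illegal
(2,4): no bracket -> illegal
(3,0): no bracket -> illegal
(4,0): no bracket -> illegal
(4,1): flips 1 -> legal
(5,0): no bracket -> illegal
(5,2): flips 1 -> legal
(5,3): flips 1 -> legal
W mobility = 8

Answer: B=8 W=8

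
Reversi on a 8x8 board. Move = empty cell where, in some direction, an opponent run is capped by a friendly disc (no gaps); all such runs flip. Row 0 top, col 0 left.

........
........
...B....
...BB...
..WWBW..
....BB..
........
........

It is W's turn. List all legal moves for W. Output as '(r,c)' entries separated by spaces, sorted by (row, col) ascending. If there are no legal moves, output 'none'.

(1,2): flips 2 -> legal
(1,3): flips 2 -> legal
(1,4): no bracket -> illegal
(2,2): no bracket -> illegal
(2,4): flips 1 -> legal
(2,5): flips 1 -> legal
(3,2): no bracket -> illegal
(3,5): no bracket -> illegal
(4,6): no bracket -> illegal
(5,3): no bracket -> illegal
(5,6): no bracket -> illegal
(6,3): flips 1 -> legal
(6,4): no bracket -> illegal
(6,5): flips 2 -> legal
(6,6): no bracket -> illegal

Answer: (1,2) (1,3) (2,4) (2,5) (6,3) (6,5)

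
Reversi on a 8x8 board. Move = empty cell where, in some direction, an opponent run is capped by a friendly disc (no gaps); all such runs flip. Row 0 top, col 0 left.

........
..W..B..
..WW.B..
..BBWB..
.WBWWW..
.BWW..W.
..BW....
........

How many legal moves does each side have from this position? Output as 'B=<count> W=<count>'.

Answer: B=13 W=10

Derivation:
-- B to move --
(0,1): no bracket -> illegal
(0,2): flips 2 -> legal
(0,3): no bracket -> illegal
(1,1): flips 1 -> legal
(1,3): flips 1 -> legal
(1,4): flips 1 -> legal
(2,1): no bracket -> illegal
(2,4): no bracket -> illegal
(3,0): no bracket -> illegal
(3,1): flips 1 -> legal
(3,6): no bracket -> illegal
(4,0): flips 1 -> legal
(4,6): flips 3 -> legal
(4,7): no bracket -> illegal
(5,0): flips 1 -> legal
(5,4): flips 3 -> legal
(5,5): flips 2 -> legal
(5,7): no bracket -> illegal
(6,1): flips 3 -> legal
(6,4): flips 2 -> legal
(6,5): no bracket -> illegal
(6,6): no bracket -> illegal
(6,7): no bracket -> illegal
(7,2): no bracket -> illegal
(7,3): flips 3 -> legal
(7,4): no bracket -> illegal
B mobility = 13
-- W to move --
(0,4): no bracket -> illegal
(0,5): flips 3 -> legal
(0,6): no bracket -> illegal
(1,4): no bracket -> illegal
(1,6): flips 1 -> legal
(2,1): flips 1 -> legal
(2,4): no bracket -> illegal
(2,6): flips 1 -> legal
(3,1): flips 3 -> legal
(3,6): flips 1 -> legal
(4,0): no bracket -> illegal
(4,6): no bracket -> illegal
(5,0): flips 1 -> legal
(6,0): no bracket -> illegal
(6,1): flips 2 -> legal
(7,1): flips 1 -> legal
(7,2): flips 1 -> legal
(7,3): no bracket -> illegal
W mobility = 10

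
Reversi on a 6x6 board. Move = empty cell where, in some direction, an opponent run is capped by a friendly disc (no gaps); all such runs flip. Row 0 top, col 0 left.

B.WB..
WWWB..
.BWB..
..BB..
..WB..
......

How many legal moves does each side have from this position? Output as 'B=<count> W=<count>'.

-- B to move --
(0,1): flips 3 -> legal
(2,0): flips 1 -> legal
(3,1): flips 1 -> legal
(4,1): flips 1 -> legal
(5,1): flips 1 -> legal
(5,2): flips 1 -> legal
(5,3): no bracket -> illegal
B mobility = 6
-- W to move --
(0,1): no bracket -> illegal
(0,4): flips 2 -> legal
(1,4): flips 1 -> legal
(2,0): flips 1 -> legal
(2,4): flips 3 -> legal
(3,0): flips 1 -> legal
(3,1): flips 1 -> legal
(3,4): flips 1 -> legal
(4,1): no bracket -> illegal
(4,4): flips 2 -> legal
(5,2): no bracket -> illegal
(5,3): no bracket -> illegal
(5,4): flips 3 -> legal
W mobility = 9

Answer: B=6 W=9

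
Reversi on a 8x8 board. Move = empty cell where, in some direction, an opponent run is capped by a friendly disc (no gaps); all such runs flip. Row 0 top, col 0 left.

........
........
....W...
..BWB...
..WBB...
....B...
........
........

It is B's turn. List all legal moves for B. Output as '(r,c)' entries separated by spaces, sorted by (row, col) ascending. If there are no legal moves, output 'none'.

Answer: (1,4) (2,2) (2,3) (4,1) (5,2)

Derivation:
(1,3): no bracket -> illegal
(1,4): flips 1 -> legal
(1,5): no bracket -> illegal
(2,2): flips 1 -> legal
(2,3): flips 1 -> legal
(2,5): no bracket -> illegal
(3,1): no bracket -> illegal
(3,5): no bracket -> illegal
(4,1): flips 1 -> legal
(5,1): no bracket -> illegal
(5,2): flips 1 -> legal
(5,3): no bracket -> illegal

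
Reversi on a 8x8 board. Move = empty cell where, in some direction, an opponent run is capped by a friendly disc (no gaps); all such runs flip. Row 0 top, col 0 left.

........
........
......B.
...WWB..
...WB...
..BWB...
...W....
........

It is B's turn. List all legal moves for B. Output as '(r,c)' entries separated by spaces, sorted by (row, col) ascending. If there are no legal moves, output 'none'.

(2,2): flips 1 -> legal
(2,3): no bracket -> illegal
(2,4): flips 1 -> legal
(2,5): flips 2 -> legal
(3,2): flips 3 -> legal
(4,2): flips 1 -> legal
(4,5): no bracket -> illegal
(6,2): flips 1 -> legal
(6,4): no bracket -> illegal
(7,2): flips 1 -> legal
(7,3): no bracket -> illegal
(7,4): flips 1 -> legal

Answer: (2,2) (2,4) (2,5) (3,2) (4,2) (6,2) (7,2) (7,4)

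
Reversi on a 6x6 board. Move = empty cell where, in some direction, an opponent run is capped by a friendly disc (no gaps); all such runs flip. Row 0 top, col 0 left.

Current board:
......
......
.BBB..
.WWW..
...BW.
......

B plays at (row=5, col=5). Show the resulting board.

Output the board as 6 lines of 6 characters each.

Place B at (5,5); scan 8 dirs for brackets.
Dir NW: opp run (4,4) (3,3) capped by B -> flip
Dir N: first cell '.' (not opp) -> no flip
Dir NE: edge -> no flip
Dir W: first cell '.' (not opp) -> no flip
Dir E: edge -> no flip
Dir SW: edge -> no flip
Dir S: edge -> no flip
Dir SE: edge -> no flip
All flips: (3,3) (4,4)

Answer: ......
......
.BBB..
.WWB..
...BB.
.....B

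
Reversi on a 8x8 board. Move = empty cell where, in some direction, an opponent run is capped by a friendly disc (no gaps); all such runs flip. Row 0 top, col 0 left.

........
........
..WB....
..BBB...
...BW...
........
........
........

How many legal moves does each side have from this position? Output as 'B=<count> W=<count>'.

Answer: B=6 W=2

Derivation:
-- B to move --
(1,1): flips 1 -> legal
(1,2): flips 1 -> legal
(1,3): no bracket -> illegal
(2,1): flips 1 -> legal
(3,1): no bracket -> illegal
(3,5): no bracket -> illegal
(4,5): flips 1 -> legal
(5,3): no bracket -> illegal
(5,4): flips 1 -> legal
(5,5): flips 1 -> legal
B mobility = 6
-- W to move --
(1,2): no bracket -> illegal
(1,3): no bracket -> illegal
(1,4): no bracket -> illegal
(2,1): no bracket -> illegal
(2,4): flips 2 -> legal
(2,5): no bracket -> illegal
(3,1): no bracket -> illegal
(3,5): no bracket -> illegal
(4,1): no bracket -> illegal
(4,2): flips 2 -> legal
(4,5): no bracket -> illegal
(5,2): no bracket -> illegal
(5,3): no bracket -> illegal
(5,4): no bracket -> illegal
W mobility = 2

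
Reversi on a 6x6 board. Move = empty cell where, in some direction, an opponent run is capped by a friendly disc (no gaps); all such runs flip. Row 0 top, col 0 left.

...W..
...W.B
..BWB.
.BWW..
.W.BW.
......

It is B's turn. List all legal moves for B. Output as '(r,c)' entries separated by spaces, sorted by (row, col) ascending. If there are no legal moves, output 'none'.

Answer: (0,2) (0,4) (2,1) (3,4) (4,2) (4,5) (5,1) (5,5)

Derivation:
(0,2): flips 1 -> legal
(0,4): flips 1 -> legal
(1,2): no bracket -> illegal
(1,4): no bracket -> illegal
(2,1): flips 1 -> legal
(3,0): no bracket -> illegal
(3,4): flips 2 -> legal
(3,5): no bracket -> illegal
(4,0): no bracket -> illegal
(4,2): flips 2 -> legal
(4,5): flips 1 -> legal
(5,0): no bracket -> illegal
(5,1): flips 1 -> legal
(5,2): no bracket -> illegal
(5,3): no bracket -> illegal
(5,4): no bracket -> illegal
(5,5): flips 2 -> legal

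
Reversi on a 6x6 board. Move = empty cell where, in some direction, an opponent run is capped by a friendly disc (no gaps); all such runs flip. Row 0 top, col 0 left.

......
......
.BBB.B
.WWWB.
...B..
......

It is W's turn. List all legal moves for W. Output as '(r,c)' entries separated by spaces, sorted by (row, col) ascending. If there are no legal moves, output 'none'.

(1,0): flips 1 -> legal
(1,1): flips 2 -> legal
(1,2): flips 1 -> legal
(1,3): flips 2 -> legal
(1,4): flips 1 -> legal
(1,5): no bracket -> illegal
(2,0): no bracket -> illegal
(2,4): no bracket -> illegal
(3,0): no bracket -> illegal
(3,5): flips 1 -> legal
(4,2): no bracket -> illegal
(4,4): no bracket -> illegal
(4,5): no bracket -> illegal
(5,2): no bracket -> illegal
(5,3): flips 1 -> legal
(5,4): flips 1 -> legal

Answer: (1,0) (1,1) (1,2) (1,3) (1,4) (3,5) (5,3) (5,4)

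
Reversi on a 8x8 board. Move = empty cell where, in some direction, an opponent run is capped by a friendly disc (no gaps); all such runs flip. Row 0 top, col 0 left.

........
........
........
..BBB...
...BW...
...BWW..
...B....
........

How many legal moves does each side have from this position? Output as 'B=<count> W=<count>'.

-- B to move --
(3,5): flips 1 -> legal
(4,5): flips 2 -> legal
(4,6): no bracket -> illegal
(5,6): flips 2 -> legal
(6,4): flips 2 -> legal
(6,5): flips 1 -> legal
(6,6): flips 2 -> legal
B mobility = 6
-- W to move --
(2,1): flips 2 -> legal
(2,2): flips 1 -> legal
(2,3): no bracket -> illegal
(2,4): flips 1 -> legal
(2,5): no bracket -> illegal
(3,1): no bracket -> illegal
(3,5): no bracket -> illegal
(4,1): no bracket -> illegal
(4,2): flips 1 -> legal
(4,5): no bracket -> illegal
(5,2): flips 1 -> legal
(6,2): flips 1 -> legal
(6,4): no bracket -> illegal
(7,2): flips 1 -> legal
(7,3): no bracket -> illegal
(7,4): no bracket -> illegal
W mobility = 7

Answer: B=6 W=7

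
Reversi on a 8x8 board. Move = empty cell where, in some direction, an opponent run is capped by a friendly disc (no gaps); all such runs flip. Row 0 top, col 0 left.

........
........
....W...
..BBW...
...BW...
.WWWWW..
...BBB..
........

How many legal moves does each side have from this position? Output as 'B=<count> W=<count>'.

Answer: B=10 W=10

Derivation:
-- B to move --
(1,3): no bracket -> illegal
(1,4): flips 4 -> legal
(1,5): flips 1 -> legal
(2,3): no bracket -> illegal
(2,5): flips 1 -> legal
(3,5): flips 1 -> legal
(4,0): no bracket -> illegal
(4,1): flips 1 -> legal
(4,2): flips 1 -> legal
(4,5): flips 3 -> legal
(4,6): flips 1 -> legal
(5,0): no bracket -> illegal
(5,6): no bracket -> illegal
(6,0): no bracket -> illegal
(6,1): flips 1 -> legal
(6,2): no bracket -> illegal
(6,6): flips 2 -> legal
B mobility = 10
-- W to move --
(2,1): flips 2 -> legal
(2,2): flips 1 -> legal
(2,3): flips 2 -> legal
(3,1): flips 2 -> legal
(4,1): no bracket -> illegal
(4,2): flips 2 -> legal
(5,6): no bracket -> illegal
(6,2): no bracket -> illegal
(6,6): no bracket -> illegal
(7,2): flips 1 -> legal
(7,3): flips 2 -> legal
(7,4): flips 2 -> legal
(7,5): flips 2 -> legal
(7,6): flips 1 -> legal
W mobility = 10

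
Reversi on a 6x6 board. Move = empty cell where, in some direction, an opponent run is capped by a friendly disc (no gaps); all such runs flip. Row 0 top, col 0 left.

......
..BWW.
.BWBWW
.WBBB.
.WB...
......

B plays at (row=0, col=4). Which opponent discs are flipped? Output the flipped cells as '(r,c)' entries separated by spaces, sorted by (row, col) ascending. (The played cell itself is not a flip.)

Answer: (1,4) (2,4)

Derivation:
Dir NW: edge -> no flip
Dir N: edge -> no flip
Dir NE: edge -> no flip
Dir W: first cell '.' (not opp) -> no flip
Dir E: first cell '.' (not opp) -> no flip
Dir SW: opp run (1,3) (2,2) (3,1), next='.' -> no flip
Dir S: opp run (1,4) (2,4) capped by B -> flip
Dir SE: first cell '.' (not opp) -> no flip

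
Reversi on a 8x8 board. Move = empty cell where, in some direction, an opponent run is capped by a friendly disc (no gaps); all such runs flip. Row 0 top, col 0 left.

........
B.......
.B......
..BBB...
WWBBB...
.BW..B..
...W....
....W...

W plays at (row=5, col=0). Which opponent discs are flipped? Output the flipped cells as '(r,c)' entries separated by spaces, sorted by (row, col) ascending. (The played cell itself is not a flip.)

Dir NW: edge -> no flip
Dir N: first cell 'W' (not opp) -> no flip
Dir NE: first cell 'W' (not opp) -> no flip
Dir W: edge -> no flip
Dir E: opp run (5,1) capped by W -> flip
Dir SW: edge -> no flip
Dir S: first cell '.' (not opp) -> no flip
Dir SE: first cell '.' (not opp) -> no flip

Answer: (5,1)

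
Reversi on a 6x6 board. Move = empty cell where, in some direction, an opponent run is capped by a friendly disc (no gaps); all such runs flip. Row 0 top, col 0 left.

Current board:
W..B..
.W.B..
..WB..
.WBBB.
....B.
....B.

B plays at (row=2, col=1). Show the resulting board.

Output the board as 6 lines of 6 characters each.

Place B at (2,1); scan 8 dirs for brackets.
Dir NW: first cell '.' (not opp) -> no flip
Dir N: opp run (1,1), next='.' -> no flip
Dir NE: first cell '.' (not opp) -> no flip
Dir W: first cell '.' (not opp) -> no flip
Dir E: opp run (2,2) capped by B -> flip
Dir SW: first cell '.' (not opp) -> no flip
Dir S: opp run (3,1), next='.' -> no flip
Dir SE: first cell 'B' (not opp) -> no flip
All flips: (2,2)

Answer: W..B..
.W.B..
.BBB..
.WBBB.
....B.
....B.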